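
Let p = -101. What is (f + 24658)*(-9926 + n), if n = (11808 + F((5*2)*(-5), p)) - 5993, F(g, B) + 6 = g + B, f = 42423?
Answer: -286301708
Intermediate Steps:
F(g, B) = -6 + B + g (F(g, B) = -6 + (g + B) = -6 + (B + g) = -6 + B + g)
n = 5658 (n = (11808 + (-6 - 101 + (5*2)*(-5))) - 5993 = (11808 + (-6 - 101 + 10*(-5))) - 5993 = (11808 + (-6 - 101 - 50)) - 5993 = (11808 - 157) - 5993 = 11651 - 5993 = 5658)
(f + 24658)*(-9926 + n) = (42423 + 24658)*(-9926 + 5658) = 67081*(-4268) = -286301708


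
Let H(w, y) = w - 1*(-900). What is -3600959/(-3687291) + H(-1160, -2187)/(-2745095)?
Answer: 1977186648353/2024392817529 ≈ 0.97668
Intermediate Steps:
H(w, y) = 900 + w (H(w, y) = w + 900 = 900 + w)
-3600959/(-3687291) + H(-1160, -2187)/(-2745095) = -3600959/(-3687291) + (900 - 1160)/(-2745095) = -3600959*(-1/3687291) - 260*(-1/2745095) = 3600959/3687291 + 52/549019 = 1977186648353/2024392817529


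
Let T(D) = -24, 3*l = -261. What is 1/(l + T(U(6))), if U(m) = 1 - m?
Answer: -1/111 ≈ -0.0090090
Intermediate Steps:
l = -87 (l = (1/3)*(-261) = -87)
1/(l + T(U(6))) = 1/(-87 - 24) = 1/(-111) = -1/111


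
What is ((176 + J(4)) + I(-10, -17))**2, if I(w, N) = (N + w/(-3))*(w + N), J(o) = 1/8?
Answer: 19018321/64 ≈ 2.9716e+5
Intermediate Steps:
J(o) = 1/8
I(w, N) = (N + w)*(N - w/3) (I(w, N) = (N + w*(-1/3))*(N + w) = (N - w/3)*(N + w) = (N + w)*(N - w/3))
((176 + J(4)) + I(-10, -17))**2 = ((176 + 1/8) + ((-17)**2 - 1/3*(-10)**2 + (2/3)*(-17)*(-10)))**2 = (1409/8 + (289 - 1/3*100 + 340/3))**2 = (1409/8 + (289 - 100/3 + 340/3))**2 = (1409/8 + 369)**2 = (4361/8)**2 = 19018321/64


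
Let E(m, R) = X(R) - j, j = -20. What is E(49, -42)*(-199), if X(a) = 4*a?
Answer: 29452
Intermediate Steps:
E(m, R) = 20 + 4*R (E(m, R) = 4*R - 1*(-20) = 4*R + 20 = 20 + 4*R)
E(49, -42)*(-199) = (20 + 4*(-42))*(-199) = (20 - 168)*(-199) = -148*(-199) = 29452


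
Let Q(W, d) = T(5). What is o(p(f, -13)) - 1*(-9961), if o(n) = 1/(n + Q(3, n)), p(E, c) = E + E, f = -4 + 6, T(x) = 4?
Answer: 79689/8 ≈ 9961.1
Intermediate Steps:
f = 2
p(E, c) = 2*E
Q(W, d) = 4
o(n) = 1/(4 + n) (o(n) = 1/(n + 4) = 1/(4 + n))
o(p(f, -13)) - 1*(-9961) = 1/(4 + 2*2) - 1*(-9961) = 1/(4 + 4) + 9961 = 1/8 + 9961 = ⅛ + 9961 = 79689/8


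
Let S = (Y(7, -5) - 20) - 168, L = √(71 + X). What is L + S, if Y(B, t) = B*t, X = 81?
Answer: -223 + 2*√38 ≈ -210.67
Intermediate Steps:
L = 2*√38 (L = √(71 + 81) = √152 = 2*√38 ≈ 12.329)
S = -223 (S = (7*(-5) - 20) - 168 = (-35 - 20) - 168 = -55 - 168 = -223)
L + S = 2*√38 - 223 = -223 + 2*√38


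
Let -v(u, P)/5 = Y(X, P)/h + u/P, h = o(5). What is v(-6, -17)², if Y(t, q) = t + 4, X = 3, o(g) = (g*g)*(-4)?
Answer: 231361/115600 ≈ 2.0014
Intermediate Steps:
o(g) = -4*g² (o(g) = g²*(-4) = -4*g²)
h = -100 (h = -4*5² = -4*25 = -100)
Y(t, q) = 4 + t
v(u, P) = 7/20 - 5*u/P (v(u, P) = -5*((4 + 3)/(-100) + u/P) = -5*(7*(-1/100) + u/P) = -5*(-7/100 + u/P) = 7/20 - 5*u/P)
v(-6, -17)² = (7/20 - 5*(-6)/(-17))² = (7/20 - 5*(-6)*(-1/17))² = (7/20 - 30/17)² = (-481/340)² = 231361/115600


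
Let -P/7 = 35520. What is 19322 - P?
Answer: 267962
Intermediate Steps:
P = -248640 (P = -7*35520 = -248640)
19322 - P = 19322 - 1*(-248640) = 19322 + 248640 = 267962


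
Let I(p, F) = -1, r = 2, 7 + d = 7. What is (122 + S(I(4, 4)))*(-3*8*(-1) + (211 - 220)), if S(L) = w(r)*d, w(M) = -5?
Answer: 1830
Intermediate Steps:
d = 0 (d = -7 + 7 = 0)
S(L) = 0 (S(L) = -5*0 = 0)
(122 + S(I(4, 4)))*(-3*8*(-1) + (211 - 220)) = (122 + 0)*(-3*8*(-1) + (211 - 220)) = 122*(-24*(-1) - 9) = 122*(24 - 9) = 122*15 = 1830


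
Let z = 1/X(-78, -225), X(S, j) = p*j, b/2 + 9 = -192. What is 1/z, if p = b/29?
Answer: 90450/29 ≈ 3119.0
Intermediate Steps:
b = -402 (b = -18 + 2*(-192) = -18 - 384 = -402)
p = -402/29 ≈ -13.862
X(S, j) = -402*j/29
z = 29/90450 (z = 1/(-402/29*(-225)) = 1/(90450/29) = 29/90450 ≈ 0.00032062)
1/z = 1/(29/90450) = 90450/29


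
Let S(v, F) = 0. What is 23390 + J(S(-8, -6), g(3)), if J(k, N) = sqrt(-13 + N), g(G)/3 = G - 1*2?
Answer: 23390 + I*sqrt(10) ≈ 23390.0 + 3.1623*I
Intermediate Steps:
g(G) = -6 + 3*G (g(G) = 3*(G - 1*2) = 3*(G - 2) = 3*(-2 + G) = -6 + 3*G)
23390 + J(S(-8, -6), g(3)) = 23390 + sqrt(-13 + (-6 + 3*3)) = 23390 + sqrt(-13 + (-6 + 9)) = 23390 + sqrt(-13 + 3) = 23390 + sqrt(-10) = 23390 + I*sqrt(10)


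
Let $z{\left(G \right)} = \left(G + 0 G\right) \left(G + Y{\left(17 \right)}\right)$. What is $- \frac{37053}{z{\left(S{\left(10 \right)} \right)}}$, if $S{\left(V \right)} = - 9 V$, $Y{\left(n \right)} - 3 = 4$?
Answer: $- \frac{4117}{830} \approx -4.9602$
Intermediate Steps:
$Y{\left(n \right)} = 7$ ($Y{\left(n \right)} = 3 + 4 = 7$)
$z{\left(G \right)} = G \left(7 + G\right)$ ($z{\left(G \right)} = \left(G + 0 G\right) \left(G + 7\right) = \left(G + 0\right) \left(7 + G\right) = G \left(7 + G\right)$)
$- \frac{37053}{z{\left(S{\left(10 \right)} \right)}} = - \frac{37053}{\left(-9\right) 10 \left(7 - 90\right)} = - \frac{37053}{\left(-90\right) \left(7 - 90\right)} = - \frac{37053}{\left(-90\right) \left(-83\right)} = - \frac{37053}{7470} = \left(-37053\right) \frac{1}{7470} = - \frac{4117}{830}$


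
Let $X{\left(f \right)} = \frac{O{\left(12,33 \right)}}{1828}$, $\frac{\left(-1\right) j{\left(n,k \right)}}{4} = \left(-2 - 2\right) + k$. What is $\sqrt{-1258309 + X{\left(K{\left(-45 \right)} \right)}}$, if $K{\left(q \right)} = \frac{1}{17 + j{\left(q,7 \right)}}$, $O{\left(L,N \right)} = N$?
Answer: $\frac{i \sqrt{1051186290283}}{914} \approx 1121.7 i$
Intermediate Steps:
$j{\left(n,k \right)} = 16 - 4 k$ ($j{\left(n,k \right)} = - 4 \left(\left(-2 - 2\right) + k\right) = - 4 \left(-4 + k\right) = 16 - 4 k$)
$K{\left(q \right)} = \frac{1}{5}$ ($K{\left(q \right)} = \frac{1}{17 + \left(16 - 28\right)} = \frac{1}{17 - 12} = \frac{1}{5}$)
$X{\left(f \right)} = \frac{33}{1828}$
$\sqrt{-1258309 + X{\left(K{\left(-45 \right)} \right)}} = \sqrt{-1258309 + \frac{33}{1828}} = \sqrt{- \frac{2300188819}{1828}} = \frac{i \sqrt{1051186290283}}{914}$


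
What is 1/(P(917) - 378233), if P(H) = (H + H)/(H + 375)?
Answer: -646/244337601 ≈ -2.6439e-6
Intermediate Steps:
P(H) = 2*H/(375 + H) (P(H) = (2*H)/(375 + H) = 2*H/(375 + H))
1/(P(917) - 378233) = 1/(2*917/(375 + 917) - 378233) = 1/(2*917/1292 - 378233) = 1/(2*917*(1/1292) - 378233) = 1/(917/646 - 378233) = 1/(-244337601/646) = -646/244337601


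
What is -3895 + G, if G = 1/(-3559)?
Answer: -13862306/3559 ≈ -3895.0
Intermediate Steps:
G = -1/3559 ≈ -0.00028098
-3895 + G = -3895 - 1/3559 = -13862306/3559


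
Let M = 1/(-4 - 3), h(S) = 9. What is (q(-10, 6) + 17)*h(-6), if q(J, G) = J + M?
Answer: 432/7 ≈ 61.714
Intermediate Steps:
M = -⅐ (M = 1/(-7) = -⅐ ≈ -0.14286)
q(J, G) = -⅐ + J (q(J, G) = J - ⅐ = -⅐ + J)
(q(-10, 6) + 17)*h(-6) = ((-⅐ - 10) + 17)*9 = (-71/7 + 17)*9 = (48/7)*9 = 432/7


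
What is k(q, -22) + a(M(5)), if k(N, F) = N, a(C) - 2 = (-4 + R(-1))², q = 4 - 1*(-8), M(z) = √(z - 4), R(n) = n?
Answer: 39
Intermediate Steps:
M(z) = √(-4 + z)
q = 12 (q = 4 + 8 = 12)
a(C) = 27 (a(C) = 2 + (-4 - 1)² = 2 + (-5)² = 2 + 25 = 27)
k(q, -22) + a(M(5)) = 12 + 27 = 39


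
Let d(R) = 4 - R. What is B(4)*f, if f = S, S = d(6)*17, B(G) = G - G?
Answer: 0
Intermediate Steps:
B(G) = 0
S = -34 (S = (4 - 1*6)*17 = (4 - 6)*17 = -2*17 = -34)
f = -34
B(4)*f = 0*(-34) = 0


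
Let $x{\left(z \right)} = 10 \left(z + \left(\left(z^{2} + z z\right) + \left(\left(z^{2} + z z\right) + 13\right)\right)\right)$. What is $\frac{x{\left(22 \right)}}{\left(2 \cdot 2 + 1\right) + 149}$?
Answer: $\frac{9855}{77} \approx 127.99$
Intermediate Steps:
$x{\left(z \right)} = 130 + 10 z + 40 z^{2}$ ($x{\left(z \right)} = 10 \left(z + \left(\left(z^{2} + z^{2}\right) + \left(\left(z^{2} + z^{2}\right) + 13\right)\right)\right) = 10 \left(z + \left(2 z^{2} + \left(2 z^{2} + 13\right)\right)\right) = 10 \left(z + \left(2 z^{2} + \left(13 + 2 z^{2}\right)\right)\right) = 10 \left(z + \left(13 + 4 z^{2}\right)\right) = 10 \left(13 + z + 4 z^{2}\right) = 130 + 10 z + 40 z^{2}$)
$\frac{x{\left(22 \right)}}{\left(2 \cdot 2 + 1\right) + 149} = \frac{130 + 10 \cdot 22 + 40 \cdot 22^{2}}{\left(2 \cdot 2 + 1\right) + 149} = \frac{130 + 220 + 40 \cdot 484}{\left(4 + 1\right) + 149} = \frac{130 + 220 + 19360}{5 + 149} = \frac{1}{154} \cdot 19710 = \frac{9855}{77}$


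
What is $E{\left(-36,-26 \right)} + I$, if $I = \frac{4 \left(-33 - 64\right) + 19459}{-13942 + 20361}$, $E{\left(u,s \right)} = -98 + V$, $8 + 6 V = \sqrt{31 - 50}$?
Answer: $- \frac{1855649}{19257} + \frac{i \sqrt{19}}{6} \approx -96.362 + 0.72648 i$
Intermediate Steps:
$V = - \frac{4}{3} + \frac{i \sqrt{19}}{6}$ ($V = - \frac{4}{3} + \frac{\sqrt{31 - 50}}{6} = - \frac{4}{3} + \frac{\sqrt{-19}}{6} = - \frac{4}{3} + \frac{i \sqrt{19}}{6} \approx -1.3333 + 0.72648 i$)
$E{\left(u,s \right)} = - \frac{298}{3} + \frac{i \sqrt{19}}{6}$ ($E{\left(u,s \right)} = -98 - \left(\frac{4}{3} - \frac{i \sqrt{19}}{6}\right) = - \frac{298}{3} + \frac{i \sqrt{19}}{6}$)
$I = \frac{19071}{6419}$ ($I = \frac{4 \left(-97\right) + 19459}{6419} = \left(-388 + 19459\right) \frac{1}{6419} = 19071 \cdot \frac{1}{6419} = \frac{19071}{6419} \approx 2.971$)
$E{\left(-36,-26 \right)} + I = \left(- \frac{298}{3} + \frac{i \sqrt{19}}{6}\right) + \frac{19071}{6419} = - \frac{1855649}{19257} + \frac{i \sqrt{19}}{6}$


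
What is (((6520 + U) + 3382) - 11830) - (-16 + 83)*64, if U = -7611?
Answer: -13827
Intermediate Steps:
(((6520 + U) + 3382) - 11830) - (-16 + 83)*64 = (((6520 - 7611) + 3382) - 11830) - (-16 + 83)*64 = ((-1091 + 3382) - 11830) - 67*64 = (2291 - 11830) - 1*4288 = -9539 - 4288 = -13827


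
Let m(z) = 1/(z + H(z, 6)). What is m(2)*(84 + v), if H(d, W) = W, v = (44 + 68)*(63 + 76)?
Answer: 3913/2 ≈ 1956.5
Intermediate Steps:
v = 15568 (v = 112*139 = 15568)
m(z) = 1/(6 + z) (m(z) = 1/(z + 6) = 1/(6 + z))
m(2)*(84 + v) = (84 + 15568)/(6 + 2) = 15652/8 = (⅛)*15652 = 3913/2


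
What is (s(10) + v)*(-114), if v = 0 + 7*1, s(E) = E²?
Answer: -12198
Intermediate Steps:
v = 7 (v = 0 + 7 = 7)
(s(10) + v)*(-114) = (10² + 7)*(-114) = (100 + 7)*(-114) = 107*(-114) = -12198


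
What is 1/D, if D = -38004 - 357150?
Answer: -1/395154 ≈ -2.5307e-6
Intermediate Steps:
D = -395154
1/D = 1/(-395154) = -1/395154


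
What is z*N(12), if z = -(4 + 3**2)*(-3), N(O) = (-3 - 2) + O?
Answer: 273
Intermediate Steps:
N(O) = -5 + O
z = 39 (z = -(4 + 9)*(-3) = -1*13*(-3) = -13*(-3) = 39)
z*N(12) = 39*(-5 + 12) = 39*7 = 273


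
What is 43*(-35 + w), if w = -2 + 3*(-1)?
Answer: -1720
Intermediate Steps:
w = -5 (w = -2 - 3 = -5)
43*(-35 + w) = 43*(-35 - 5) = 43*(-40) = -1720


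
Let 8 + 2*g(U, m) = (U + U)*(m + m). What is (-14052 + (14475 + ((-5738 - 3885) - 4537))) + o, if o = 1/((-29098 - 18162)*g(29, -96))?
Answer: -3617401574639/263332720 ≈ -13737.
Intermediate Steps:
g(U, m) = -4 + 2*U*m (g(U, m) = -4 + ((U + U)*(m + m))/2 = -4 + ((2*U)*(2*m))/2 = -4 + (4*U*m)/2 = -4 + 2*U*m)
o = 1/263332720 (o = 1/((-29098 - 18162)*(-4 + 2*29*(-96))) = 1/((-47260)*(-4 - 5568)) = -1/47260/(-5572) = -1/47260*(-1/5572) = 1/263332720 ≈ 3.7975e-9)
(-14052 + (14475 + ((-5738 - 3885) - 4537))) + o = (-14052 + (14475 + ((-5738 - 3885) - 4537))) + 1/263332720 = (-14052 + (14475 + (-9623 - 4537))) + 1/263332720 = (-14052 + (14475 - 14160)) + 1/263332720 = (-14052 + 315) + 1/263332720 = -13737 + 1/263332720 = -3617401574639/263332720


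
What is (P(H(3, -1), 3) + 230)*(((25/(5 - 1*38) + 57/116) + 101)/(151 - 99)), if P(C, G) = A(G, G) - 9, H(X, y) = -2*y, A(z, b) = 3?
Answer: 5398526/12441 ≈ 433.93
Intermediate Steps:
P(C, G) = -6 (P(C, G) = 3 - 9 = -6)
(P(H(3, -1), 3) + 230)*(((25/(5 - 1*38) + 57/116) + 101)/(151 - 99)) = (-6 + 230)*(((25/(5 - 1*38) + 57/116) + 101)/(151 - 99)) = 224*(((25/(5 - 38) + 57*(1/116)) + 101)/52) = 224*(((25/(-33) + 57/116) + 101)*(1/52)) = 224*(((25*(-1/33) + 57/116) + 101)*(1/52)) = 224*(((-25/33 + 57/116) + 101)*(1/52)) = 224*((-1019/3828 + 101)*(1/52)) = 224*((385609/3828)*(1/52)) = 224*(385609/199056) = 5398526/12441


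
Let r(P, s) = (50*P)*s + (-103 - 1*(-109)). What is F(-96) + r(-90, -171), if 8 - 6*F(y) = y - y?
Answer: 2308522/3 ≈ 7.6951e+5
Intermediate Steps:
r(P, s) = 6 + 50*P*s (r(P, s) = 50*P*s + (-103 + 109) = 50*P*s + 6 = 6 + 50*P*s)
F(y) = 4/3 (F(y) = 4/3 - (y - y)/6 = 4/3 - ⅙*0 = 4/3 + 0 = 4/3)
F(-96) + r(-90, -171) = 4/3 + (6 + 50*(-90)*(-171)) = 4/3 + (6 + 769500) = 4/3 + 769506 = 2308522/3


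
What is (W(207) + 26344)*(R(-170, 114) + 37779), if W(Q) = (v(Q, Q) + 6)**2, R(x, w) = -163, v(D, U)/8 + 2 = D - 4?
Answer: 98980485440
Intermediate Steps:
v(D, U) = -48 + 8*D (v(D, U) = -16 + 8*(D - 4) = -16 + 8*(-4 + D) = -16 + (-32 + 8*D) = -48 + 8*D)
W(Q) = (-42 + 8*Q)**2 (W(Q) = ((-48 + 8*Q) + 6)**2 = (-42 + 8*Q)**2)
(W(207) + 26344)*(R(-170, 114) + 37779) = (4*(-21 + 4*207)**2 + 26344)*(-163 + 37779) = (4*(-21 + 828)**2 + 26344)*37616 = (4*807**2 + 26344)*37616 = (4*651249 + 26344)*37616 = (2604996 + 26344)*37616 = 2631340*37616 = 98980485440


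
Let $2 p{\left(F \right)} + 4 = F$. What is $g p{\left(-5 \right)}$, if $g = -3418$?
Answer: $15381$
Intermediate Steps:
$p{\left(F \right)} = -2 + \frac{F}{2}$
$g p{\left(-5 \right)} = - 3418 \left(-2 + \frac{1}{2} \left(-5\right)\right) = - 3418 \left(-2 - \frac{5}{2}\right) = \left(-3418\right) \left(- \frac{9}{2}\right) = 15381$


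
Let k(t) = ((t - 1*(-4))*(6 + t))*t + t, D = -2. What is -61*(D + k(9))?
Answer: -107482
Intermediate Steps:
k(t) = t + t*(4 + t)*(6 + t) (k(t) = ((t + 4)*(6 + t))*t + t = ((4 + t)*(6 + t))*t + t = t*(4 + t)*(6 + t) + t = t + t*(4 + t)*(6 + t))
-61*(D + k(9)) = -61*(-2 + 9*(25 + 9**2 + 10*9)) = -61*(-2 + 9*(25 + 81 + 90)) = -61*(-2 + 9*196) = -61*(-2 + 1764) = -61*1762 = -107482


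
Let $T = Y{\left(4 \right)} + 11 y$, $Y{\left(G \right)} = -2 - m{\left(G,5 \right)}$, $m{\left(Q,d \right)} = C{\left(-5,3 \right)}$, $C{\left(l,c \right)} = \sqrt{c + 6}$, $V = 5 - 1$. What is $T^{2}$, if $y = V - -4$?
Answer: $6889$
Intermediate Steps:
$V = 4$
$C{\left(l,c \right)} = \sqrt{6 + c}$
$y = 8$ ($y = 4 - -4 = 4 + 4 = 8$)
$m{\left(Q,d \right)} = 3$ ($m{\left(Q,d \right)} = \sqrt{6 + 3} = \sqrt{9} = 3$)
$Y{\left(G \right)} = -5$ ($Y{\left(G \right)} = -2 - 3 = -5$)
$T = 83$ ($T = -5 + 11 \cdot 8 = -5 + 88 = 83$)
$T^{2} = 83^{2} = 6889$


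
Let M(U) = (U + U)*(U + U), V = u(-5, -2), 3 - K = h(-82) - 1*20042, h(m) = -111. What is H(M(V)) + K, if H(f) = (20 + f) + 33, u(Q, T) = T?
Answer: 20225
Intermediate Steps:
K = 20156 (K = 3 - (-111 - 1*20042) = 3 - (-111 - 20042) = 3 - 1*(-20153) = 3 + 20153 = 20156)
V = -2
M(U) = 4*U² (M(U) = (2*U)*(2*U) = 4*U²)
H(f) = 53 + f
H(M(V)) + K = (53 + 4*(-2)²) + 20156 = (53 + 4*4) + 20156 = (53 + 16) + 20156 = 69 + 20156 = 20225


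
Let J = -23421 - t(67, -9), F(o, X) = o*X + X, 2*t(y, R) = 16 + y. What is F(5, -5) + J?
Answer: -46985/2 ≈ -23493.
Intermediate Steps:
t(y, R) = 8 + y/2 (t(y, R) = (16 + y)/2 = 8 + y/2)
F(o, X) = X + X*o (F(o, X) = X*o + X = X + X*o)
J = -46925/2 (J = -23421 - (8 + (½)*67) = -23421 - (8 + 67/2) = -23421 - 1*83/2 = -23421 - 83/2 = -46925/2 ≈ -23463.)
F(5, -5) + J = -5*(1 + 5) - 46925/2 = -5*6 - 46925/2 = -30 - 46925/2 = -46985/2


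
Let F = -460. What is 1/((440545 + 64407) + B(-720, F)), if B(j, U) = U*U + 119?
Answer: 1/716671 ≈ 1.3953e-6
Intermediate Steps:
B(j, U) = 119 + U**2 (B(j, U) = U**2 + 119 = 119 + U**2)
1/((440545 + 64407) + B(-720, F)) = 1/((440545 + 64407) + (119 + (-460)**2)) = 1/(504952 + (119 + 211600)) = 1/(504952 + 211719) = 1/716671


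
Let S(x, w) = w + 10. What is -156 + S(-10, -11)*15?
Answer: -171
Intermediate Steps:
S(x, w) = 10 + w
-156 + S(-10, -11)*15 = -156 + (10 - 11)*15 = -156 - 1*15 = -156 - 15 = -171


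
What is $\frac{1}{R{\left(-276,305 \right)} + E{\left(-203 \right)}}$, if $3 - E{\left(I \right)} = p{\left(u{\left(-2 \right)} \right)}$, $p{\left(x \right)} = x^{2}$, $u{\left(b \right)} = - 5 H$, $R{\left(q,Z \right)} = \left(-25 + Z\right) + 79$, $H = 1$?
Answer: $\frac{1}{337} \approx 0.0029674$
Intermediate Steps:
$R{\left(q,Z \right)} = 54 + Z$
$u{\left(b \right)} = -5$ ($u{\left(b \right)} = \left(-5\right) 1 = -5$)
$E{\left(I \right)} = -22$ ($E{\left(I \right)} = 3 - \left(-5\right)^{2} = 3 - 25 = -22$)
$\frac{1}{R{\left(-276,305 \right)} + E{\left(-203 \right)}} = \frac{1}{\left(54 + 305\right) - 22} = \frac{1}{359 - 22} = \frac{1}{337}$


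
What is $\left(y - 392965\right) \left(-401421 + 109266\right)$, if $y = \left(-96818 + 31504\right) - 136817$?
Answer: $173860271880$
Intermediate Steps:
$y = -202131$ ($y = -65314 - 136817 = -202131$)
$\left(y - 392965\right) \left(-401421 + 109266\right) = \left(-202131 - 392965\right) \left(-401421 + 109266\right) = \left(-595096\right) \left(-292155\right) = 173860271880$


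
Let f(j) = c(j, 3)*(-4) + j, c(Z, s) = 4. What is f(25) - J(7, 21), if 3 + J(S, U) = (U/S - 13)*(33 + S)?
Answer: 412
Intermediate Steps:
J(S, U) = -3 + (-13 + U/S)*(33 + S) (J(S, U) = -3 + (U/S - 13)*(33 + S) = -3 + (-13 + U/S)*(33 + S))
f(j) = -16 + j (f(j) = 4*(-4) + j = -16 + j)
f(25) - J(7, 21) = (-16 + 25) - (-432 + 21 - 13*7 + 33*21/7) = 9 - (-432 + 21 - 91 + 33*21*(1/7)) = 9 - (-432 + 21 - 91 + 99) = 9 - 1*(-403) = 9 + 403 = 412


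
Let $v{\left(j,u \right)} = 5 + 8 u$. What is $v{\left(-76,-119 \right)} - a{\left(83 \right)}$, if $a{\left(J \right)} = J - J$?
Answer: $-947$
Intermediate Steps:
$a{\left(J \right)} = 0$
$v{\left(-76,-119 \right)} - a{\left(83 \right)} = \left(5 + 8 \left(-119\right)\right) - 0 = \left(5 - 952\right) + 0 = -947 + 0 = -947$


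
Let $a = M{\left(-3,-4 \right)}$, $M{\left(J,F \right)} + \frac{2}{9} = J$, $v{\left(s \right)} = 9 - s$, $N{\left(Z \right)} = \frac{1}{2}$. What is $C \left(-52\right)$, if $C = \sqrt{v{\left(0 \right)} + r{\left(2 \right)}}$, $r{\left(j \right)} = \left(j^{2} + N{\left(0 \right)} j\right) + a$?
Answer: $- \frac{52 \sqrt{97}}{3} \approx -170.71$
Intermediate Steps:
$N{\left(Z \right)} = \frac{1}{2}$
$M{\left(J,F \right)} = - \frac{2}{9} + J$
$a = - \frac{29}{9}$ ($a = - \frac{2}{9} - 3 = - \frac{29}{9} \approx -3.2222$)
$r{\left(j \right)} = - \frac{29}{9} + j^{2} + \frac{j}{2}$ ($r{\left(j \right)} = \left(j^{2} + \frac{j}{2}\right) - \frac{29}{9} = - \frac{29}{9} + j^{2} + \frac{j}{2}$)
$C = \frac{\sqrt{97}}{3}$ ($C = \sqrt{\left(9 - 0\right) + \left(- \frac{29}{9} + 2^{2} + \frac{1}{2} \cdot 2\right)} = \sqrt{\left(9 + 0\right) + \left(- \frac{29}{9} + 4 + 1\right)} = \sqrt{9 + \frac{16}{9}} = \sqrt{\frac{97}{9}} = \frac{\sqrt{97}}{3} \approx 3.283$)
$C \left(-52\right) = \frac{\sqrt{97}}{3} \left(-52\right) = - \frac{52 \sqrt{97}}{3}$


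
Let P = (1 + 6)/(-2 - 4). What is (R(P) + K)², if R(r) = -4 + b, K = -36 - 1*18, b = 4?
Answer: 2916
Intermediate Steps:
P = -7/6 (P = 7/(-6) = 7*(-⅙) = -7/6 ≈ -1.1667)
K = -54 (K = -36 - 18 = -54)
R(r) = 0 (R(r) = -4 + 4 = 0)
(R(P) + K)² = (0 - 54)² = (-54)² = 2916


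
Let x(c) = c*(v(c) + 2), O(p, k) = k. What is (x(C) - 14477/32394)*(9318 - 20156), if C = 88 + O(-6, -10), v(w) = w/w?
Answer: -40998631261/16197 ≈ -2.5312e+6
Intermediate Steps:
v(w) = 1
C = 78 (C = 88 - 10 = 78)
x(c) = 3*c (x(c) = c*(1 + 2) = c*3 = 3*c)
(x(C) - 14477/32394)*(9318 - 20156) = (3*78 - 14477/32394)*(9318 - 20156) = (234 - 14477*1/32394)*(-10838) = (234 - 14477/32394)*(-10838) = (7565719/32394)*(-10838) = -40998631261/16197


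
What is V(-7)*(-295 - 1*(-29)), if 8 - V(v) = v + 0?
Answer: -3990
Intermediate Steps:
V(v) = 8 - v (V(v) = 8 - (v + 0) = 8 - v)
V(-7)*(-295 - 1*(-29)) = (8 - 1*(-7))*(-295 - 1*(-29)) = (8 + 7)*(-295 + 29) = 15*(-266) = -3990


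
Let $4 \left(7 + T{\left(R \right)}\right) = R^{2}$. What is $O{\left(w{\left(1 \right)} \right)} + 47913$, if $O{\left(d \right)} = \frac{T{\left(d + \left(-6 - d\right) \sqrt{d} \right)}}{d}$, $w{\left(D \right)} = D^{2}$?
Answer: $47915$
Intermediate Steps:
$T{\left(R \right)} = -7 + \frac{R^{2}}{4}$
$O{\left(d \right)} = \frac{-7 + \frac{\left(d + \sqrt{d} \left(-6 - d\right)\right)^{2}}{4}}{d}$ ($O{\left(d \right)} = \frac{-7 + \frac{\left(d + \left(-6 - d\right) \sqrt{d}\right)^{2}}{4}}{d} = \frac{-7 + \frac{\left(d + \sqrt{d} \left(-6 - d\right)\right)^{2}}{4}}{d}$)
$O{\left(w{\left(1 \right)} \right)} + 47913 = \frac{-28 + \left(\left(1^{2}\right)^{\frac{3}{2}} - 1^{2} + 6 \sqrt{1^{2}}\right)^{2}}{4 \cdot 1^{2}} + 47913 = \frac{-28 + \left(1^{\frac{3}{2}} - 1 + 6 \sqrt{1}\right)^{2}}{4 \cdot 1} + 47913 = \frac{1}{4} \cdot 1 \left(-28 + \left(1 - 1 + 6 \cdot 1\right)^{2}\right) + 47913 = \frac{1}{4} \cdot 1 \left(-28 + \left(1 - 1 + 6\right)^{2}\right) + 47913 = \frac{1}{4} \cdot 1 \left(-28 + 6^{2}\right) + 47913 = \frac{1}{4} \cdot 1 \left(-28 + 36\right) + 47913 = \frac{1}{4} \cdot 1 \cdot 8 + 47913 = 2 + 47913 = 47915$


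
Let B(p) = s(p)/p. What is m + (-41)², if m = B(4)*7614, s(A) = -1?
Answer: -445/2 ≈ -222.50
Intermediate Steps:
B(p) = -1/p
m = -3807/2 (m = -1/4*7614 = -1*¼*7614 = -¼*7614 = -3807/2 ≈ -1903.5)
m + (-41)² = -3807/2 + (-41)² = -3807/2 + 1681 = -445/2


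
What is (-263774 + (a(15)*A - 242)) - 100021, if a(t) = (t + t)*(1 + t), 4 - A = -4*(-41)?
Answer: -440837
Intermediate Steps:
A = -160 (A = 4 - (-4)*(-41) = 4 - 1*164 = 4 - 164 = -160)
a(t) = 2*t*(1 + t) (a(t) = (2*t)*(1 + t) = 2*t*(1 + t))
(-263774 + (a(15)*A - 242)) - 100021 = (-263774 + ((2*15*(1 + 15))*(-160) - 242)) - 100021 = (-263774 + ((2*15*16)*(-160) - 242)) - 100021 = (-263774 + (480*(-160) - 242)) - 100021 = (-263774 + (-76800 - 242)) - 100021 = (-263774 - 77042) - 100021 = -340816 - 100021 = -440837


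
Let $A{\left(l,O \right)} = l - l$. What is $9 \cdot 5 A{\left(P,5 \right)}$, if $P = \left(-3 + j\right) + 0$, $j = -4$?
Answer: $0$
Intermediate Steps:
$P = -7$ ($P = \left(-3 - 4\right) + 0 = -7 + 0 = -7$)
$A{\left(l,O \right)} = 0$
$9 \cdot 5 A{\left(P,5 \right)} = 9 \cdot 5 \cdot 0 = 45 \cdot 0 = 0$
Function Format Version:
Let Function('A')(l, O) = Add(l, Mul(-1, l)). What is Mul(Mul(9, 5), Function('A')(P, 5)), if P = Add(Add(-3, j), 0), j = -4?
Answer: 0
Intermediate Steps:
P = -7 (P = Add(Add(-3, -4), 0) = Add(-7, 0) = -7)
Function('A')(l, O) = 0
Mul(Mul(9, 5), Function('A')(P, 5)) = Mul(Mul(9, 5), 0) = Mul(45, 0) = 0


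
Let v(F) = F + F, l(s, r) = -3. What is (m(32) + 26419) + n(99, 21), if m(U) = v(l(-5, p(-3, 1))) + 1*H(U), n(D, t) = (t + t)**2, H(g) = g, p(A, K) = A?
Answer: 28209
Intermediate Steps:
v(F) = 2*F
n(D, t) = 4*t**2 (n(D, t) = (2*t)**2 = 4*t**2)
m(U) = -6 + U (m(U) = 2*(-3) + 1*U = -6 + U)
(m(32) + 26419) + n(99, 21) = ((-6 + 32) + 26419) + 4*21**2 = (26 + 26419) + 4*441 = 26445 + 1764 = 28209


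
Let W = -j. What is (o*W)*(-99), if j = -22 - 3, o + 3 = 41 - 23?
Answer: -37125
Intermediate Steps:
o = 15 (o = -3 + (41 - 23) = -3 + 18 = 15)
j = -25
W = 25 (W = -1*(-25) = 25)
(o*W)*(-99) = (15*25)*(-99) = 375*(-99) = -37125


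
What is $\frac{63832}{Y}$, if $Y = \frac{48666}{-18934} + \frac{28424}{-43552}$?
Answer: $- \frac{3289795829536}{166105103} \approx -19806.0$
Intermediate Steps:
$Y = - \frac{166105103}{51538348}$ ($Y = 48666 \left(- \frac{1}{18934}\right) + 28424 \left(- \frac{1}{43552}\right) = - \frac{24333}{9467} - \frac{3553}{5444} = - \frac{166105103}{51538348} \approx -3.2229$)
$\frac{63832}{Y} = \frac{63832}{- \frac{166105103}{51538348}} = 63832 \left(- \frac{51538348}{166105103}\right) = - \frac{3289795829536}{166105103}$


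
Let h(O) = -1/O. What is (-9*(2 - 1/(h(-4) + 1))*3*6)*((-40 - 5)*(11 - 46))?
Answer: -306180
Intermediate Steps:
(-9*(2 - 1/(h(-4) + 1))*3*6)*((-40 - 5)*(11 - 46)) = (-9*(2 - 1/(-1/(-4) + 1))*3*6)*((-40 - 5)*(11 - 46)) = (-9*(2 - 1/(-1*(-¼) + 1))*3*6)*(-45*(-35)) = -9*(2 - 1/(¼ + 1))*3*6*1575 = -9*(2 - 1/5/4)*3*6*1575 = -9*(2 - 1*⅘)*3*6*1575 = -9*(2 - ⅘)*3*6*1575 = -9*(6/5)*3*6*1575 = -162*6/5*1575 = -9*108/5*1575 = -972/5*1575 = -306180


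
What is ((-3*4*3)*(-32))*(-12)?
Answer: -13824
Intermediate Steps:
((-3*4*3)*(-32))*(-12) = (-12*3*(-32))*(-12) = -36*(-32)*(-12) = 1152*(-12) = -13824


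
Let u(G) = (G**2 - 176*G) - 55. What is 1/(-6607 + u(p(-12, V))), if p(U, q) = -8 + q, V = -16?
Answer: -1/1862 ≈ -0.00053706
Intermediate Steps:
u(G) = -55 + G**2 - 176*G
1/(-6607 + u(p(-12, V))) = 1/(-6607 + (-55 + (-8 - 16)**2 - 176*(-8 - 16))) = 1/(-6607 + (-55 + (-24)**2 - 176*(-24))) = 1/(-6607 + (-55 + 576 + 4224)) = 1/(-6607 + 4745) = 1/(-1862) = -1/1862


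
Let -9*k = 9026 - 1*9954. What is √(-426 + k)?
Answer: I*√2906/3 ≈ 17.969*I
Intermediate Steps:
k = 928/9 (k = -(9026 - 1*9954)/9 = -(9026 - 9954)/9 = -⅑*(-928) = 928/9 ≈ 103.11)
√(-426 + k) = √(-426 + 928/9) = √(-2906/9) = I*√2906/3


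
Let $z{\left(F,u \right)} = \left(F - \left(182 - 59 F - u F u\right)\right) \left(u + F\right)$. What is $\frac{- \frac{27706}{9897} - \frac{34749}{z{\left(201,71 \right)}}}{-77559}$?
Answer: $\frac{7725673498661}{214032122455259664} \approx 3.6096 \cdot 10^{-5}$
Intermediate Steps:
$z{\left(F,u \right)} = \left(F + u\right) \left(-182 + 60 F + F u^{2}\right)$ ($z{\left(F,u \right)} = \left(F - \left(182 - 59 F - F u u\right)\right) \left(F + u\right) = \left(F - \left(182 - 59 F - F u^{2}\right)\right) \left(F + u\right) = \left(F + \left(-182 + 59 F + F u^{2}\right)\right) \left(F + u\right) = \left(-182 + 60 F + F u^{2}\right) \left(F + u\right) = \left(F + u\right) \left(-182 + 60 F + F u^{2}\right)$)
$\frac{- \frac{27706}{9897} - \frac{34749}{z{\left(201,71 \right)}}}{-77559} = \frac{- \frac{27706}{9897} - \frac{34749}{\left(-182\right) 201 - 12922 + 60 \cdot 201^{2} + 201 \cdot 71^{3} + 201^{2} \cdot 71^{2} + 60 \cdot 201 \cdot 71}}{-77559} = \left(\left(-27706\right) \frac{1}{9897} - \frac{34749}{-36582 - 12922 + 60 \cdot 40401 + 201 \cdot 357911 + 40401 \cdot 5041 + 856260}\right) \left(- \frac{1}{77559}\right) = \left(- \frac{27706}{9897} - \frac{34749}{-36582 - 12922 + 2424060 + 71940111 + 203661441 + 856260}\right) \left(- \frac{1}{77559}\right) = \left(- \frac{27706}{9897} - \frac{34749}{278832368}\right) \left(- \frac{1}{77559}\right) = \left(- \frac{7725673498661}{2759603946096}\right) \left(- \frac{1}{77559}\right) = \frac{7725673498661}{214032122455259664}$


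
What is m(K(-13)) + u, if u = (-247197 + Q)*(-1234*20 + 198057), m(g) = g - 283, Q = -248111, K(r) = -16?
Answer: -85875015415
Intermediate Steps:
m(g) = -283 + g
u = -85875015116 (u = (-247197 - 248111)*(-1234*20 + 198057) = -495308*(-24680 + 198057) = -495308*173377 = -85875015116)
m(K(-13)) + u = (-283 - 16) - 85875015116 = -299 - 85875015116 = -85875015415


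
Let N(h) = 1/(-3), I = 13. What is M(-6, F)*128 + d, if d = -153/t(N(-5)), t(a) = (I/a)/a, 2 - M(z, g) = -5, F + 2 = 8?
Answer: 11631/13 ≈ 894.69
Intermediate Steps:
F = 6 (F = -2 + 8 = 6)
M(z, g) = 7 (M(z, g) = 2 - 1*(-5) = 2 + 5 = 7)
N(h) = -⅓
t(a) = 13/a² (t(a) = (13/a)/a = 13/a²)
d = -17/13 (d = -153/(13/(-⅓)²) = -153/(13*9) = -153/117 = -153*1/117 = -17/13 ≈ -1.3077)
M(-6, F)*128 + d = 7*128 - 17/13 = 896 - 17/13 = 11631/13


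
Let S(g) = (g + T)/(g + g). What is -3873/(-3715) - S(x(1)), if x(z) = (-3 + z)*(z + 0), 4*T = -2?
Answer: 12409/29720 ≈ 0.41753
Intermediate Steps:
T = -½ (T = (¼)*(-2) = -½ ≈ -0.50000)
x(z) = z*(-3 + z) (x(z) = (-3 + z)*z = z*(-3 + z))
S(g) = (-½ + g)/(2*g) (S(g) = (g - ½)/(g + g) = (-½ + g)/((2*g)) = (-½ + g)*(1/(2*g)) = (-½ + g)/(2*g))
-3873/(-3715) - S(x(1)) = -3873/(-3715) - (-1 + 2*(1*(-3 + 1)))/(4*(1*(-3 + 1))) = -3873*(-1/3715) - (-1 + 2*(1*(-2)))/(4*(1*(-2))) = 3873/3715 - (-1 + 2*(-2))/(4*(-2)) = 3873/3715 - (-1)*(-1 - 4)/(4*2) = 3873/3715 - (-1)*(-5)/(4*2) = 3873/3715 - 1*5/8 = 3873/3715 - 5/8 = 12409/29720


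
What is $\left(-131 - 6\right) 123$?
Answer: $-16851$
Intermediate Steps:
$\left(-131 - 6\right) 123 = \left(-137\right) 123 = -16851$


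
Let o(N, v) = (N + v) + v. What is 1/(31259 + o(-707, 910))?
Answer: 1/32372 ≈ 3.0891e-5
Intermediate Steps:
o(N, v) = N + 2*v
1/(31259 + o(-707, 910)) = 1/(31259 + (-707 + 2*910)) = 1/(31259 + (-707 + 1820)) = 1/(31259 + 1113) = 1/32372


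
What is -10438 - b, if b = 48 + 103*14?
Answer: -11928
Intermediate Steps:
b = 1490 (b = 48 + 1442 = 1490)
-10438 - b = -10438 - 1*1490 = -10438 - 1490 = -11928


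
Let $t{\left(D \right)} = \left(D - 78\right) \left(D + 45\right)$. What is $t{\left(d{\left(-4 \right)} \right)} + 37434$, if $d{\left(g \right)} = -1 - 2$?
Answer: $34032$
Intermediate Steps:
$d{\left(g \right)} = -3$
$t{\left(D \right)} = \left(-78 + D\right) \left(45 + D\right)$
$t{\left(d{\left(-4 \right)} \right)} + 37434 = \left(-3510 + \left(-3\right)^{2} - -99\right) + 37434 = \left(-3510 + 9 + 99\right) + 37434 = -3402 + 37434 = 34032$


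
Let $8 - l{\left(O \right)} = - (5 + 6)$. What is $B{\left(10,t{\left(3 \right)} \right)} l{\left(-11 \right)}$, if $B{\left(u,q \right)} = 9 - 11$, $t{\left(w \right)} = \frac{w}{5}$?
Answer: $-38$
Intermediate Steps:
$t{\left(w \right)} = \frac{w}{5}$ ($t{\left(w \right)} = w \frac{1}{5} = \frac{w}{5}$)
$B{\left(u,q \right)} = -2$ ($B{\left(u,q \right)} = 9 - 11 = -2$)
$l{\left(O \right)} = 19$ ($l{\left(O \right)} = 8 - - (5 + 6) = 8 - \left(-1\right) 11 = 8 - -11 = 8 + 11 = 19$)
$B{\left(10,t{\left(3 \right)} \right)} l{\left(-11 \right)} = \left(-2\right) 19 = -38$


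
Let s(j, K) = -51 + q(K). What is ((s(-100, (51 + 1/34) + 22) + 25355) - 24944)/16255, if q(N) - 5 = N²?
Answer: 6587229/18790780 ≈ 0.35056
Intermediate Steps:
q(N) = 5 + N²
s(j, K) = -46 + K² (s(j, K) = -51 + (5 + K²) = -46 + K²)
((s(-100, (51 + 1/34) + 22) + 25355) - 24944)/16255 = (((-46 + ((51 + 1/34) + 22)²) + 25355) - 24944)/16255 = (((-46 + ((51 + 1/34) + 22)²) + 25355) - 24944)*(1/16255) = (((-46 + (1735/34 + 22)²) + 25355) - 24944)*(1/16255) = (((-46 + (2483/34)²) + 25355) - 24944)*(1/16255) = (((-46 + 6165289/1156) + 25355) - 24944)*(1/16255) = ((6112113/1156 + 25355) - 24944)*(1/16255) = (35422493/1156 - 24944)*(1/16255) = (6587229/1156)*(1/16255) = 6587229/18790780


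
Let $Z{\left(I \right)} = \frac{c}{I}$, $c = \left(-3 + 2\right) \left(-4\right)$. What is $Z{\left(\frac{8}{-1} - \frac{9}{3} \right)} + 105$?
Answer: $\frac{1151}{11} \approx 104.64$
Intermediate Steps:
$c = 4$ ($c = \left(-1\right) \left(-4\right) = 4$)
$Z{\left(I \right)} = \frac{4}{I}$
$Z{\left(\frac{8}{-1} - \frac{9}{3} \right)} + 105 = \frac{4}{\frac{8}{-1} - \frac{9}{3}} + 105 = \frac{4}{8 \left(-1\right) - 3} + 105 = \frac{4}{-8 - 3} + 105 = \frac{4}{-11} + 105 = 4 \left(- \frac{1}{11}\right) + 105 = - \frac{4}{11} + 105 = \frac{1151}{11}$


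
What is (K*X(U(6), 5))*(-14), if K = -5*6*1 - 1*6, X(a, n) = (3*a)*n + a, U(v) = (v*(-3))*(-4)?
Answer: 580608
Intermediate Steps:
U(v) = 12*v (U(v) = -3*v*(-4) = 12*v)
X(a, n) = a + 3*a*n (X(a, n) = 3*a*n + a = a + 3*a*n)
K = -36 (K = -30*1 - 6 = -30 - 6 = -36)
(K*X(U(6), 5))*(-14) = -36*12*6*(1 + 3*5)*(-14) = -2592*(1 + 15)*(-14) = -2592*16*(-14) = -36*1152*(-14) = -41472*(-14) = 580608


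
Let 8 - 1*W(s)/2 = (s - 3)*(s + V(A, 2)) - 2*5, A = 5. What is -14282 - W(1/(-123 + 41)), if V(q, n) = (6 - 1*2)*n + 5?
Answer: -48400171/3362 ≈ -14396.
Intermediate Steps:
V(q, n) = 5 + 4*n (V(q, n) = (6 - 2)*n + 5 = 4*n + 5 = 5 + 4*n)
W(s) = 36 - 2*(-3 + s)*(13 + s) (W(s) = 16 - 2*((s - 3)*(s + (5 + 4*2)) - 2*5) = 16 - 2*((-3 + s)*(s + (5 + 8)) - 10) = 16 - 2*((-3 + s)*(s + 13) - 10) = 16 - 2*((-3 + s)*(13 + s) - 10) = 16 - 2*(-10 + (-3 + s)*(13 + s)) = 16 + (20 - 2*(-3 + s)*(13 + s)) = 36 - 2*(-3 + s)*(13 + s))
-14282 - W(1/(-123 + 41)) = -14282 - (114 - 20/(-123 + 41) - 2/(-123 + 41)²) = -14282 - (114 - 20/(-82) - 2*(1/(-82))²) = -14282 - (114 - 20*(-1/82) - 2*(-1/82)²) = -14282 - (114 + 10/41 - 2*1/6724) = -14282 - (114 + 10/41 - 1/3362) = -14282 - 1*384087/3362 = -14282 - 384087/3362 = -48400171/3362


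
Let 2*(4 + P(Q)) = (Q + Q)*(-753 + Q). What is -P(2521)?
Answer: -4457124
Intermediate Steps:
P(Q) = -4 + Q*(-753 + Q) (P(Q) = -4 + ((Q + Q)*(-753 + Q))/2 = -4 + ((2*Q)*(-753 + Q))/2 = -4 + (2*Q*(-753 + Q))/2 = -4 + Q*(-753 + Q))
-P(2521) = -(-4 + 2521² - 753*2521) = -(-4 + 6355441 - 1898313) = -1*4457124 = -4457124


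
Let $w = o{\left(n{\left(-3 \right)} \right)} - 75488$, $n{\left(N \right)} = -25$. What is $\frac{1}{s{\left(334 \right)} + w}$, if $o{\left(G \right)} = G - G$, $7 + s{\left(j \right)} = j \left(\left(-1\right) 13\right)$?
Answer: $- \frac{1}{79837} \approx -1.2526 \cdot 10^{-5}$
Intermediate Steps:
$s{\left(j \right)} = -7 - 13 j$ ($s{\left(j \right)} = -7 + j \left(\left(-1\right) 13\right) = -7 + j \left(-13\right) = -7 - 13 j$)
$o{\left(G \right)} = 0$
$w = -75488$ ($w = 0 - 75488 = -75488$)
$\frac{1}{s{\left(334 \right)} + w} = \frac{1}{\left(-7 - 4342\right) - 75488} = \frac{1}{-4349 - 75488} = \frac{1}{-79837} = - \frac{1}{79837}$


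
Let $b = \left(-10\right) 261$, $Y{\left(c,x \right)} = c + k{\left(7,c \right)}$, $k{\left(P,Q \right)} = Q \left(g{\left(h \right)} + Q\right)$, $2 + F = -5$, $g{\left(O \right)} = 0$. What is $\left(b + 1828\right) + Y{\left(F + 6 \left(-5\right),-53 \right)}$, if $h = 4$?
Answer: $550$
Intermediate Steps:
$F = -7$ ($F = -2 - 5 = -7$)
$k{\left(P,Q \right)} = Q^{2}$ ($k{\left(P,Q \right)} = Q \left(0 + Q\right) = Q Q = Q^{2}$)
$Y{\left(c,x \right)} = c + c^{2}$
$b = -2610$
$\left(b + 1828\right) + Y{\left(F + 6 \left(-5\right),-53 \right)} = \left(-2610 + 1828\right) + \left(-7 + 6 \left(-5\right)\right) \left(1 + \left(-7 + 6 \left(-5\right)\right)\right) = -782 + \left(-7 - 30\right) \left(1 - 37\right) = -782 - 37 \left(1 - 37\right) = -782 - -1332 = -782 + 1332 = 550$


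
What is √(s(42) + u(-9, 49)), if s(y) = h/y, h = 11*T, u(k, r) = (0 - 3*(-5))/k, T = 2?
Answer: 2*I*√14/7 ≈ 1.069*I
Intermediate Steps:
u(k, r) = 15/k (u(k, r) = (0 + 15)/k = 15/k)
h = 22 (h = 11*2 = 22)
s(y) = 22/y
√(s(42) + u(-9, 49)) = √(22/42 + 15/(-9)) = √(22*(1/42) + 15*(-⅑)) = √(11/21 - 5/3) = √(-8/7) = 2*I*√14/7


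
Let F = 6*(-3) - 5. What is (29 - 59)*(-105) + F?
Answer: 3127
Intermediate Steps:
F = -23 (F = -18 - 5 = -23)
(29 - 59)*(-105) + F = (29 - 59)*(-105) - 23 = -30*(-105) - 23 = 3150 - 23 = 3127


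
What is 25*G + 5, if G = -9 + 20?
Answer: 280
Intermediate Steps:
G = 11
25*G + 5 = 25*11 + 5 = 275 + 5 = 280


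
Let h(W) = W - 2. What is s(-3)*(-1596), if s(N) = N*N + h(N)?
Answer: -6384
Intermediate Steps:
h(W) = -2 + W
s(N) = -2 + N + N² (s(N) = N*N + (-2 + N) = N² + (-2 + N) = -2 + N + N²)
s(-3)*(-1596) = (-2 - 3 + (-3)²)*(-1596) = (-2 - 3 + 9)*(-1596) = 4*(-1596) = -6384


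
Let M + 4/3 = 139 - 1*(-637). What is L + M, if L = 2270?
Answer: 9134/3 ≈ 3044.7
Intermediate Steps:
M = 2324/3 (M = -4/3 + (139 - 1*(-637)) = -4/3 + (139 + 637) = -4/3 + 776 = 2324/3 ≈ 774.67)
L + M = 2270 + 2324/3 = 9134/3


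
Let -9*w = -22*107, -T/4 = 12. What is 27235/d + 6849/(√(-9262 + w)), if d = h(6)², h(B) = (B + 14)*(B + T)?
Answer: 5447/141120 - 20547*I*√20251/40502 ≈ 0.038598 - 72.193*I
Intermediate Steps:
T = -48 (T = -4*12 = -48)
w = 2354/9 (w = -(-22)*107/9 = -⅑*(-2354) = 2354/9 ≈ 261.56)
h(B) = (-48 + B)*(14 + B) (h(B) = (B + 14)*(B - 48) = (14 + B)*(-48 + B) = (-48 + B)*(14 + B))
d = 705600 (d = (-672 + 6² - 34*6)² = (-672 + 36 - 204)² = (-840)² = 705600)
27235/d + 6849/(√(-9262 + w)) = 27235/705600 + 6849/(√(-9262 + 2354/9)) = 27235*(1/705600) + 6849/(√(-81004/9)) = 5447/141120 + 6849/((2*I*√20251/3)) = 5447/141120 + 6849*(-3*I*√20251/40502) = 5447/141120 - 20547*I*√20251/40502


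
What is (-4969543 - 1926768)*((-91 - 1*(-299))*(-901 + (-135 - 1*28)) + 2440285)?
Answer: -15302727908603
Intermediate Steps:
(-4969543 - 1926768)*((-91 - 1*(-299))*(-901 + (-135 - 1*28)) + 2440285) = -6896311*((-91 + 299)*(-901 + (-135 - 28)) + 2440285) = -6896311*(208*(-901 - 163) + 2440285) = -6896311*(208*(-1064) + 2440285) = -6896311*(-221312 + 2440285) = -6896311*2218973 = -15302727908603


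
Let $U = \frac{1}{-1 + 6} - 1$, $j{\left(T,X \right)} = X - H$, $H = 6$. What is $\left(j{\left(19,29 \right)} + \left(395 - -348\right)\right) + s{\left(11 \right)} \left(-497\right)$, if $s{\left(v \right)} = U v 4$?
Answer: $\frac{91302}{5} \approx 18260.0$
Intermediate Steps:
$j{\left(T,X \right)} = -6 + X$ ($j{\left(T,X \right)} = X - 6 = -6 + X$)
$U = - \frac{4}{5}$ ($U = \frac{1}{5} - 1 = - \frac{4}{5} \approx -0.8$)
$s{\left(v \right)} = - \frac{16 v}{5}$ ($s{\left(v \right)} = - \frac{4 v}{5} \cdot 4 = - \frac{16 v}{5}$)
$\left(j{\left(19,29 \right)} + \left(395 - -348\right)\right) + s{\left(11 \right)} \left(-497\right) = \left(\left(-6 + 29\right) + \left(395 - -348\right)\right) + \left(- \frac{16}{5}\right) 11 \left(-497\right) = \left(23 + \left(395 + 348\right)\right) - - \frac{87472}{5} = \left(23 + 743\right) + \frac{87472}{5} = 766 + \frac{87472}{5} = \frac{91302}{5}$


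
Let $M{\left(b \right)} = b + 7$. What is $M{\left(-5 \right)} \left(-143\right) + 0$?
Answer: $-286$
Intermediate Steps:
$M{\left(b \right)} = 7 + b$
$M{\left(-5 \right)} \left(-143\right) + 0 = \left(7 - 5\right) \left(-143\right) + 0 = 2 \left(-143\right) + 0 = -286 + 0 = -286$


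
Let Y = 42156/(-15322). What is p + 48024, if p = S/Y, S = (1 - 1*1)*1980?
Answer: 48024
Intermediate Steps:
Y = -21078/7661 (Y = 42156*(-1/15322) = -21078/7661 ≈ -2.7513)
S = 0 (S = (1 - 1)*1980 = 0*1980 = 0)
p = 0 (p = 0/(-21078/7661) = 0*(-7661/21078) = 0)
p + 48024 = 0 + 48024 = 48024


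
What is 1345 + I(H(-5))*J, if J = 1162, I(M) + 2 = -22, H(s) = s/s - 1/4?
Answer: -26543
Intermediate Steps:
H(s) = ¾ (H(s) = 1 - 1*¼ = 1 - ¼ = ¾)
I(M) = -24 (I(M) = -2 - 22 = -24)
1345 + I(H(-5))*J = 1345 - 24*1162 = 1345 - 27888 = -26543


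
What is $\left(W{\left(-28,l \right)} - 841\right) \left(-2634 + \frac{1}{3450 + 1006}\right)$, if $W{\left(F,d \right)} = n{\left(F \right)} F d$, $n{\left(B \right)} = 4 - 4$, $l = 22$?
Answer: $\frac{9870903623}{4456} \approx 2.2152 \cdot 10^{6}$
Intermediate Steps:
$n{\left(B \right)} = 0$
$W{\left(F,d \right)} = 0$ ($W{\left(F,d \right)} = 0 F d = 0 d = 0$)
$\left(W{\left(-28,l \right)} - 841\right) \left(-2634 + \frac{1}{3450 + 1006}\right) = \left(0 - 841\right) \left(-2634 + \frac{1}{3450 + 1006}\right) = - 841 \left(-2634 + \frac{1}{4456}\right) = \left(-841\right) \left(- \frac{11737103}{4456}\right) = \frac{9870903623}{4456}$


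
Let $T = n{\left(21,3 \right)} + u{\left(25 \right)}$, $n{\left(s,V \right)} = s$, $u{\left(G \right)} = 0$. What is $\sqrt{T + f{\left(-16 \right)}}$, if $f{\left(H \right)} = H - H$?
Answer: $\sqrt{21} \approx 4.5826$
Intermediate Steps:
$f{\left(H \right)} = 0$
$T = 21$ ($T = 21 + 0 = 21$)
$\sqrt{T + f{\left(-16 \right)}} = \sqrt{21 + 0} = \sqrt{21}$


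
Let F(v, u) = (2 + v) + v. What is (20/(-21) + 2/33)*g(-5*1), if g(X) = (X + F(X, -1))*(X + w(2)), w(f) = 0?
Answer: -13390/231 ≈ -57.965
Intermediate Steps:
F(v, u) = 2 + 2*v
g(X) = X*(2 + 3*X) (g(X) = (X + (2 + 2*X))*(X + 0) = (2 + 3*X)*X = X*(2 + 3*X))
(20/(-21) + 2/33)*g(-5*1) = (20/(-21) + 2/33)*((-5*1)*(2 + 3*(-5*1))) = (20*(-1/21) + 2*(1/33))*(-5*(2 + 3*(-5))) = (-20/21 + 2/33)*(-5*(2 - 15)) = -(-1030)*(-13)/231 = -206/231*65 = -13390/231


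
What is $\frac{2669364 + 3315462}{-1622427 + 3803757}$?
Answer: $\frac{997471}{363555} \approx 2.7437$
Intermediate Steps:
$\frac{2669364 + 3315462}{-1622427 + 3803757} = \frac{5984826}{2181330} = 5984826 \cdot \frac{1}{2181330} = \frac{997471}{363555}$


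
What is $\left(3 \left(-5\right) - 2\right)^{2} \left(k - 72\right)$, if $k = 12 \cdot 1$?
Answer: $-17340$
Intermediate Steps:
$k = 12$
$\left(3 \left(-5\right) - 2\right)^{2} \left(k - 72\right) = \left(3 \left(-5\right) - 2\right)^{2} \left(12 - 72\right) = \left(-15 - 2\right)^{2} \left(-60\right) = \left(-17\right)^{2} \left(-60\right) = 289 \left(-60\right) = -17340$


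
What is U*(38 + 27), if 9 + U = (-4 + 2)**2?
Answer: -325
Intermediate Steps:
U = -5 (U = -9 + (-4 + 2)**2 = -9 + (-2)**2 = -9 + 4 = -5)
U*(38 + 27) = -5*(38 + 27) = -5*65 = -325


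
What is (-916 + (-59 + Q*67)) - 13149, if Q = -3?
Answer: -14325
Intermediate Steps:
(-916 + (-59 + Q*67)) - 13149 = (-916 + (-59 - 3*67)) - 13149 = (-916 + (-59 - 201)) - 13149 = (-916 - 260) - 13149 = -1176 - 13149 = -14325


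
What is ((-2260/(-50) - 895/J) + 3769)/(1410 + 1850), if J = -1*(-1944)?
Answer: 37069549/31687200 ≈ 1.1699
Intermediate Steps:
J = 1944
((-2260/(-50) - 895/J) + 3769)/(1410 + 1850) = ((-2260/(-50) - 895/1944) + 3769)/(1410 + 1850) = ((-2260*(-1/50) - 895*1/1944) + 3769)/3260 = ((226/5 - 895/1944) + 3769)*(1/3260) = (434869/9720 + 3769)*(1/3260) = (37069549/9720)*(1/3260) = 37069549/31687200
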